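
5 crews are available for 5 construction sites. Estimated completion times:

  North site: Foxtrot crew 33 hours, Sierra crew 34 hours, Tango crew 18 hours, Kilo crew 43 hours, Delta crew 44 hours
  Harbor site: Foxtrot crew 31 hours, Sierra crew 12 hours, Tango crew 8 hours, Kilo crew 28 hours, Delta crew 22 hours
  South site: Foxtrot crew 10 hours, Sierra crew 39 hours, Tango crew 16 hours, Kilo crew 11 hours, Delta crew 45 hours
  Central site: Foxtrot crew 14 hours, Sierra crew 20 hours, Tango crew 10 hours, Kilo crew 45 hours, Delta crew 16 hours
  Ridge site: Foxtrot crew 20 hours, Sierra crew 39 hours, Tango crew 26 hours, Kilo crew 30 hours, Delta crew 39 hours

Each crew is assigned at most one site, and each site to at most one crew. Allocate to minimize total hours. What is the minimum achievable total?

Minimum total: 77 hours

Optimal: Foxtrot crew→Ridge site (20 hours), Sierra crew→Harbor site (12 hours), Tango crew→North site (18 hours), Kilo crew→South site (11 hours), Delta crew→Central site (16 hours) — total 20+12+18+11+16 = 77 hours.
Every other assignment is strictly worse.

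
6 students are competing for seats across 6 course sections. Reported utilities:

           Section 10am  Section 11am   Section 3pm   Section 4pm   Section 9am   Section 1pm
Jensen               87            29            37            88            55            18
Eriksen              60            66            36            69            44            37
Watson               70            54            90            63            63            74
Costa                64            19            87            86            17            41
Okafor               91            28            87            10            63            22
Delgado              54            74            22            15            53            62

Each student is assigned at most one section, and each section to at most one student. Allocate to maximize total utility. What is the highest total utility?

Optimal: Jensen→Section 4pm (88 points), Eriksen→Section 11am (66 points), Watson→Section 1pm (74 points), Costa→Section 3pm (87 points), Okafor→Section 10am (91 points), Delgado→Section 9am (53 points) — total 88+66+74+87+91+53 = 459 points.
Row-greedy (each student in turn takes its best remaining section) gives 433 points, worse by 26.

Maximum total: 459 points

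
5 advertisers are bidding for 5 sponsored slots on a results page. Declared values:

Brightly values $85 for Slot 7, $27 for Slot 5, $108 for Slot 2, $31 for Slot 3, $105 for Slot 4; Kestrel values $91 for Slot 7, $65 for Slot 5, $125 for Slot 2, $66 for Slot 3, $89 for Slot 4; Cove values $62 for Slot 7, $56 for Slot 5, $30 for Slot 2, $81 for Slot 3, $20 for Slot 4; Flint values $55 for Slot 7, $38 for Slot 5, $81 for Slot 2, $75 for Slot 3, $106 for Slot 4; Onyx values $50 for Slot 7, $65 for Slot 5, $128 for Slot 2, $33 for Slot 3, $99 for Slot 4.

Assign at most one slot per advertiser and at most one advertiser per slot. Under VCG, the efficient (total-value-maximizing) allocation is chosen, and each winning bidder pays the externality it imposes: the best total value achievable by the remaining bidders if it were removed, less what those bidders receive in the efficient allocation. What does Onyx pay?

Efficient allocation: Brightly→Slot 7 ($85), Kestrel→Slot 5 ($65), Cove→Slot 3 ($81), Flint→Slot 4 ($106), Onyx→Slot 2 ($128); total welfare W = $465.
Onyx receives Slot 2 at value $128, so the others get W − 128 = $337.
Without Onyx: best allocation of the remaining 4 bidders over all 5 slots is Brightly→Slot 7 ($85), Kestrel→Slot 2 ($125), Cove→Slot 3 ($81), Flint→Slot 4 ($106), total $397.
VCG payment = (others' best without Onyx) − (others' welfare with Onyx) = 397 − 337 = $60.

Onyx pays $60.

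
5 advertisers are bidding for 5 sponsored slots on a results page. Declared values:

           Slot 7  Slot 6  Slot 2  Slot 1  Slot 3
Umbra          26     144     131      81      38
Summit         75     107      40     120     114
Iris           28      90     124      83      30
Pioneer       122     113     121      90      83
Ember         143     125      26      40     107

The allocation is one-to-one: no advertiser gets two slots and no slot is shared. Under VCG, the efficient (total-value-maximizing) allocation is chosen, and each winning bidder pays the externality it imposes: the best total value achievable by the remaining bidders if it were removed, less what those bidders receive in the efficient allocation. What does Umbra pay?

Efficient allocation: Umbra→Slot 6 ($144), Summit→Slot 1 ($120), Iris→Slot 2 ($124), Pioneer→Slot 7 ($122), Ember→Slot 3 ($107); total welfare W = $617.
Umbra receives Slot 6 at value $144, so the others get W − 144 = $473.
Without Umbra: best allocation of the remaining 4 bidders over all 5 slots is Summit→Slot 1 ($120), Iris→Slot 2 ($124), Pioneer→Slot 6 ($113), Ember→Slot 7 ($143), total $500.
VCG payment = (others' best without Umbra) − (others' welfare with Umbra) = 500 − 473 = $27.

Umbra pays $27.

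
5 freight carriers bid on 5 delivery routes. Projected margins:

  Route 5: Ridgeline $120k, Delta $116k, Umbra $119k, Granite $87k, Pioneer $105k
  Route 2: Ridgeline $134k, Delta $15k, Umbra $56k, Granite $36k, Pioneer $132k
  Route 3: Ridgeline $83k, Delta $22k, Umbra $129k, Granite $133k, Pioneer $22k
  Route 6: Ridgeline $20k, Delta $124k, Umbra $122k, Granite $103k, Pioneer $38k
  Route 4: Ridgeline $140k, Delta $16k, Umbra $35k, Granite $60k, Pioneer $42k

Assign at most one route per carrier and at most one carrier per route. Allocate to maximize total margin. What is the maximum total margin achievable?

Max total: $648k

Optimal: Ridgeline→Route 4 ($140k), Delta→Route 6 ($124k), Umbra→Route 5 ($119k), Granite→Route 3 ($133k), Pioneer→Route 2 ($132k) — total 140+124+119+133+132 = $648k.
Row-greedy (each carrier in turn takes its best remaining route) gives $612k, worse by 36.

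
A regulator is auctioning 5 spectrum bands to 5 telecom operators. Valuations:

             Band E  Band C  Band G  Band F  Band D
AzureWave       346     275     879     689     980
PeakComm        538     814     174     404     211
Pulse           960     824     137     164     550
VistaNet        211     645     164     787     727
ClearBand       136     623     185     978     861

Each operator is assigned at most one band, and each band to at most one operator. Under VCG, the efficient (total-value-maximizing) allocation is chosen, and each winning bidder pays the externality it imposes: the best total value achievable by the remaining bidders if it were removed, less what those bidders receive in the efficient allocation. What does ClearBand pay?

Efficient allocation: AzureWave→Band G ($879M), PeakComm→Band C ($814M), Pulse→Band E ($960M), VistaNet→Band D ($727M), ClearBand→Band F ($978M); total welfare W = $4358M.
ClearBand receives Band F at value $978M, so the others get W − 978 = $3380M.
Without ClearBand: best allocation of the remaining 4 bidders over all 5 bands is AzureWave→Band D ($980M), PeakComm→Band C ($814M), Pulse→Band E ($960M), VistaNet→Band F ($787M), total $3541M.
VCG payment = (others' best without ClearBand) − (others' welfare with ClearBand) = 3541 − 3380 = $161M.

ClearBand pays $161M.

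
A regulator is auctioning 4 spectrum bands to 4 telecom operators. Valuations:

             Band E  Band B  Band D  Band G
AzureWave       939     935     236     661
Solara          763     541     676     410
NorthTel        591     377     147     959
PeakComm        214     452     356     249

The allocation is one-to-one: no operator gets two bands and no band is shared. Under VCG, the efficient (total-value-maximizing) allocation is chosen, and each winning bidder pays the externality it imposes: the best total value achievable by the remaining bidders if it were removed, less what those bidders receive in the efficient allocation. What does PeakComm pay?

Efficient allocation: AzureWave→Band E ($939M), Solara→Band D ($676M), NorthTel→Band G ($959M), PeakComm→Band B ($452M); total welfare W = $3026M.
PeakComm receives Band B at value $452M, so the others get W − 452 = $2574M.
Without PeakComm: best allocation of the remaining 3 bidders over all 4 bands is AzureWave→Band B ($935M), Solara→Band E ($763M), NorthTel→Band G ($959M), total $2657M.
VCG payment = (others' best without PeakComm) − (others' welfare with PeakComm) = 2657 − 2574 = $83M.

PeakComm pays $83M.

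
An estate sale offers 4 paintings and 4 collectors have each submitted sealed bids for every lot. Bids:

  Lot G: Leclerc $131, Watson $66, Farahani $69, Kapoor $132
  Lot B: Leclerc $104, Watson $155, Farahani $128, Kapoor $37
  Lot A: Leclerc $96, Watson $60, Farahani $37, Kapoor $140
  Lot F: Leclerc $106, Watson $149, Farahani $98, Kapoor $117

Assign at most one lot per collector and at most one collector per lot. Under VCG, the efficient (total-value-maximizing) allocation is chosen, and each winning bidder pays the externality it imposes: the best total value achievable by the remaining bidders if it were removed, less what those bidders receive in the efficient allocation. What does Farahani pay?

Farahani pays $6.

Efficient allocation: Leclerc→Lot G ($131), Watson→Lot F ($149), Farahani→Lot B ($128), Kapoor→Lot A ($140); total welfare W = $548.
Farahani receives Lot B at value $128, so the others get W − 128 = $420.
Without Farahani: best allocation of the remaining 3 bidders over all 4 lots is Leclerc→Lot G ($131), Watson→Lot B ($155), Kapoor→Lot A ($140), total $426.
VCG payment = (others' best without Farahani) − (others' welfare with Farahani) = 426 − 420 = $6.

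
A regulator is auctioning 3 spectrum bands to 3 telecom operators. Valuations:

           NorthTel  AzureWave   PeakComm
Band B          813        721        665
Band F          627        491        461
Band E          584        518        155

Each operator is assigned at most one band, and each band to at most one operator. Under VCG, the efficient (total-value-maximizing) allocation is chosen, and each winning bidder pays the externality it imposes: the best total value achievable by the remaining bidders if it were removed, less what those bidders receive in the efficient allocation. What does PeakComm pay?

PeakComm pays $203M.

Efficient allocation: NorthTel→Band F ($627M), AzureWave→Band E ($518M), PeakComm→Band B ($665M); total welfare W = $1810M.
PeakComm receives Band B at value $665M, so the others get W − 665 = $1145M.
Without PeakComm: best allocation of the remaining 2 bidders over all 3 bands is NorthTel→Band F ($627M), AzureWave→Band B ($721M), total $1348M.
VCG payment = (others' best without PeakComm) − (others' welfare with PeakComm) = 1348 − 1145 = $203M.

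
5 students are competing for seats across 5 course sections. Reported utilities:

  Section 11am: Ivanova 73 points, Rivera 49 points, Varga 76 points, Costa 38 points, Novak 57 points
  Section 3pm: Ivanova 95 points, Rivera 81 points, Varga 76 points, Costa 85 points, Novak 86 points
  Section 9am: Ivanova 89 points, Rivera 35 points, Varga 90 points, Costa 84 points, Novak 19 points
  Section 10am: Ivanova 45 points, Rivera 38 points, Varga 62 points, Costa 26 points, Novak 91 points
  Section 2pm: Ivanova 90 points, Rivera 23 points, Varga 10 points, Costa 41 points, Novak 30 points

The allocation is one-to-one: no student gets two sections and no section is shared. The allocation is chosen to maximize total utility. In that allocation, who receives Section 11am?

Varga receives Section 11am.

This is the linear assignment problem.
Optimal: Ivanova→Section 2pm (90 points), Rivera→Section 3pm (81 points), Varga→Section 11am (76 points), Costa→Section 9am (84 points), Novak→Section 10am (91 points) — total 90+81+76+84+91 = 422 points.
Column-greedy (each section in turn goes to its best remaining student) gives 369 points, worse by 53.
Next-best assignment: Ivanova→Section 2pm, Rivera→Section 11am, Varga→Section 9am, Costa→Section 3pm, Novak→Section 10am = 405 points.
Varga's own top section is Section 9am (90 points), but forcing Varga→Section 9am and reassigning the rest optimally gives only 405 points — worse by 17.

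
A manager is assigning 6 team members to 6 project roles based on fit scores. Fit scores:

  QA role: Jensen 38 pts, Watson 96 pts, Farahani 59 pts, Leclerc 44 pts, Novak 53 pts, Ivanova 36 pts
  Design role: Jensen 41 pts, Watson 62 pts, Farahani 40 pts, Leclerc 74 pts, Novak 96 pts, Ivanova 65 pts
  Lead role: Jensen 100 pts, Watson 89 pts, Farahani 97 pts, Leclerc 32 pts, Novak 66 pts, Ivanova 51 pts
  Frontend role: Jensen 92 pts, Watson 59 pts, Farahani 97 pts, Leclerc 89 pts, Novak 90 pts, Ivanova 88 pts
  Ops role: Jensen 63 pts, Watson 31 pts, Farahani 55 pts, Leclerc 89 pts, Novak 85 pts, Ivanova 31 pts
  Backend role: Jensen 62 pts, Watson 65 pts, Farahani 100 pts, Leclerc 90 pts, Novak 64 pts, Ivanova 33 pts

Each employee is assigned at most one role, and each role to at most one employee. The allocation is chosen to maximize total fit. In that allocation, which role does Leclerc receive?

This is a one-to-one assignment (maximum-weight bipartite matching).
Optimal: Jensen→Lead role (100 pts), Watson→QA role (96 pts), Farahani→Backend role (100 pts), Leclerc→Ops role (89 pts), Novak→Design role (96 pts), Ivanova→Frontend role (88 pts) — total 100+96+100+89+96+88 = 569 pts.
Column-greedy (each role in turn goes to its best remaining employee) gives 511 pts, worse by 58.
Next-best assignment: Jensen→Lead role, Watson→QA role, Farahani→Backend role, Leclerc→Design role, Novak→Ops role, Ivanova→Frontend role = 543 pts.
Every other assignment is strictly worse.
Leclerc's own top role is Backend role (90 pts), but forcing Leclerc→Backend role and reassigning the rest optimally gives only 533 pts — worse by 36.

Leclerc receives Ops role.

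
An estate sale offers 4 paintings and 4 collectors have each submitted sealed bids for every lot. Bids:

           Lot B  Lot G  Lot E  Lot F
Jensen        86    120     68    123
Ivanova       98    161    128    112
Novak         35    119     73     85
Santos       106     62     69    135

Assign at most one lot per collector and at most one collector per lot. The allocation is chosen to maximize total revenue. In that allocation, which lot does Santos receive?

Santos receives Lot B.

Optimal: Jensen→Lot F ($123), Ivanova→Lot E ($128), Novak→Lot G ($119), Santos→Lot B ($106) — total 123+128+119+106 = $476.
Row-greedy (each collector in turn takes its best remaining lot) gives $463, worse by 13.
Swapping Santos↔Ivanova (Santos→Lot E $69, Ivanova→Lot B $98) loses 67.
Every other assignment is strictly worse.
Santos's own top lot is Lot F ($135), but forcing Santos→Lot F and reassigning the rest optimally gives only $468 — worse by 8.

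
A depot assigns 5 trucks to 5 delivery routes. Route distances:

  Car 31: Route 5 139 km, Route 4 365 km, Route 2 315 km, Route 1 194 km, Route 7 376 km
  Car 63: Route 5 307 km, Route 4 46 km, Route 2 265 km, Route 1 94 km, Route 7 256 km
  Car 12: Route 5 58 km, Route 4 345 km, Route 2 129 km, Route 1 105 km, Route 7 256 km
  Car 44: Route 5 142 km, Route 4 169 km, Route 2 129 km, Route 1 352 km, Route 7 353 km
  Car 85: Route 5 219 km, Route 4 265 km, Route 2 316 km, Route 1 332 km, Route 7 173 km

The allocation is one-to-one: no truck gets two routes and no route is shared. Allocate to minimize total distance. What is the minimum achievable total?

Optimal: Car 31→Route 5 (139 km), Car 63→Route 4 (46 km), Car 12→Route 1 (105 km), Car 44→Route 2 (129 km), Car 85→Route 7 (173 km) — total 139+46+105+129+173 = 592 km.
Next-best assignment: Car 31→Route 1, Car 63→Route 4, Car 12→Route 5, Car 44→Route 2, Car 85→Route 7 = 600 km.

Min total: 592 km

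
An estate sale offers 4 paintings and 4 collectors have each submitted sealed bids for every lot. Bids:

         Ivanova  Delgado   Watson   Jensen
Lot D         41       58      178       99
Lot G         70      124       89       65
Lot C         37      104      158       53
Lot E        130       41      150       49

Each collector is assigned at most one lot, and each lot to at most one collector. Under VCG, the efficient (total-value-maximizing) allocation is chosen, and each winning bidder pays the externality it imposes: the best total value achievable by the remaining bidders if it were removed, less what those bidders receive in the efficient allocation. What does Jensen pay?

Jensen pays $20.

Efficient allocation: Ivanova→Lot E ($130), Delgado→Lot G ($124), Watson→Lot C ($158), Jensen→Lot D ($99); total welfare W = $511.
Jensen receives Lot D at value $99, so the others get W − 99 = $412.
Without Jensen: best allocation of the remaining 3 bidders over all 4 lots is Ivanova→Lot E ($130), Delgado→Lot G ($124), Watson→Lot D ($178), total $432.
VCG payment = (others' best without Jensen) − (others' welfare with Jensen) = 432 − 412 = $20.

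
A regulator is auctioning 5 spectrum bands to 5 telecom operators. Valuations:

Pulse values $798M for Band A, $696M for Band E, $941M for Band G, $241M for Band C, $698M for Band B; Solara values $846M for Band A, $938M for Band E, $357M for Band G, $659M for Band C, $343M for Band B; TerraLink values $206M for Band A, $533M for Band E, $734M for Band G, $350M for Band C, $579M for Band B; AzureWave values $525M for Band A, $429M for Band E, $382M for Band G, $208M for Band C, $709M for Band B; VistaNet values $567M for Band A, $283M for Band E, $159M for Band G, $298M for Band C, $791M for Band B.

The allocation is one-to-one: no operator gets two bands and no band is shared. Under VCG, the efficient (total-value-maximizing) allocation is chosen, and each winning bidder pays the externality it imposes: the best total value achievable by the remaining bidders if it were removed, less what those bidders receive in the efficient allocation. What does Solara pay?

Solara pays $183M.

Efficient allocation: Pulse→Band G ($941M), Solara→Band E ($938M), TerraLink→Band C ($350M), AzureWave→Band A ($525M), VistaNet→Band B ($791M); total welfare W = $3545M.
Solara receives Band E at value $938M, so the others get W − 938 = $2607M.
Without Solara: best allocation of the remaining 4 bidders over all 5 bands is Pulse→Band G ($941M), TerraLink→Band E ($533M), AzureWave→Band A ($525M), VistaNet→Band B ($791M), total $2790M.
VCG payment = (others' best without Solara) − (others' welfare with Solara) = 2790 − 2607 = $183M.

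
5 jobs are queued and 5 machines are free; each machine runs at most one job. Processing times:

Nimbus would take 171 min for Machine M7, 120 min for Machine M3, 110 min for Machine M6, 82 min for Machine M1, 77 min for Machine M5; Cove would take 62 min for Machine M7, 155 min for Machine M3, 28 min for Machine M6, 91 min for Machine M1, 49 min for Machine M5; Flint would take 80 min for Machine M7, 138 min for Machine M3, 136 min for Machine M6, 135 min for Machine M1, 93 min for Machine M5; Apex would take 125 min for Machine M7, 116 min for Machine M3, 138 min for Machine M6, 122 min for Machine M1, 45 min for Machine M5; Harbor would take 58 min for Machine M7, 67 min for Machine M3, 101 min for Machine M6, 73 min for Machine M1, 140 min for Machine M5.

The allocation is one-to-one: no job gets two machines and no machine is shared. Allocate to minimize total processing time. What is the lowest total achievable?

This is a one-to-one assignment (minimum-cost bipartite matching).
Optimal: Nimbus→Machine M1 (82 min), Cove→Machine M6 (28 min), Flint→Machine M7 (80 min), Apex→Machine M5 (45 min), Harbor→Machine M3 (67 min) — total 82+28+80+45+67 = 302 min.

Min total: 302 min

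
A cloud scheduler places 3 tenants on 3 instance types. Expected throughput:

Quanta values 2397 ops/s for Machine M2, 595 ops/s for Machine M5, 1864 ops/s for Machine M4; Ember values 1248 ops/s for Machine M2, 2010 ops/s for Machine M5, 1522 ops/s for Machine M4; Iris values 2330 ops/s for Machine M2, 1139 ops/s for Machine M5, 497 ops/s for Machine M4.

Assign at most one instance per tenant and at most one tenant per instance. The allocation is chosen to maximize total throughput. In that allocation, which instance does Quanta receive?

Quanta receives Machine M4.

Optimal: Quanta→Machine M4 (1864 ops/s), Ember→Machine M5 (2010 ops/s), Iris→Machine M2 (2330 ops/s) — total 1864+2010+2330 = 6204 ops/s.
Column-greedy (each instance in turn goes to its best remaining tenant) gives 4904 ops/s, worse by 1300.
Quanta's own top instance is Machine M2 (2397 ops/s), but forcing Quanta→Machine M2 and reassigning the rest optimally gives only 5058 ops/s — worse by 1146.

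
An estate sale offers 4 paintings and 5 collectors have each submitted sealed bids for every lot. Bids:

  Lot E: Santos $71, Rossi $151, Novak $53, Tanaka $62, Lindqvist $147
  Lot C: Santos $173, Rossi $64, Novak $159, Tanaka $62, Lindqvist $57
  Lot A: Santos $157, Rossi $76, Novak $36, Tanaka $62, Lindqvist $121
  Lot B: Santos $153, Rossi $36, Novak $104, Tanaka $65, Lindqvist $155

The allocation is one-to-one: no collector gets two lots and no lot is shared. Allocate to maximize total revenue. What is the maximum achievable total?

Optimal: Rossi→Lot E ($151), Novak→Lot C ($159), Santos→Lot A ($157), Lindqvist→Lot B ($155) — total 151+159+157+155 = $622.
Row-greedy (each collector in turn takes its best remaining lot) gives $490, worse by 132.
Swapping Rossi↔Novak (Rossi→Lot C $64, Novak→Lot E $53) loses 193.

Maximum total: $622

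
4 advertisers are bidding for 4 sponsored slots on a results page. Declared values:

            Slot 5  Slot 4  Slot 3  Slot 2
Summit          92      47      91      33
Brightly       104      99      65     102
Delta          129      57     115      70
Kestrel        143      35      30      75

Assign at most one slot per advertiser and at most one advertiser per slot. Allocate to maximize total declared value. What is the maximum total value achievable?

Optimal: Summit→Slot 4 ($47), Brightly→Slot 2 ($102), Delta→Slot 3 ($115), Kestrel→Slot 5 ($143) — total 47+102+115+143 = $407.
Next-best assignment: Summit→Slot 3, Brightly→Slot 4, Delta→Slot 2, Kestrel→Slot 5 = $403.
Swapping Summit↔Delta (Summit→Slot 3 $91, Delta→Slot 4 $57) loses 14.

Maximum total: $407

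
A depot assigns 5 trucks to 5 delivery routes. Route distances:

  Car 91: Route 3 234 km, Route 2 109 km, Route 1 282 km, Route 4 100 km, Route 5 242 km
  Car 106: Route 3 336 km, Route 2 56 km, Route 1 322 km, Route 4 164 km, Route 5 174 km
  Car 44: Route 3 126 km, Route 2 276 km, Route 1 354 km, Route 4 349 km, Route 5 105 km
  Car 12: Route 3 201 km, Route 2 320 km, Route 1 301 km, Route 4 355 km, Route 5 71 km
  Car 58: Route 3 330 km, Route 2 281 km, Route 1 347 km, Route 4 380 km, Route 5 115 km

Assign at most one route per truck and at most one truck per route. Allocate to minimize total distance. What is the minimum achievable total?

Min total: 698 km

Treat this as an assignment problem: match each truck to one route.
Optimal: Car 91→Route 4 (100 km), Car 106→Route 2 (56 km), Car 44→Route 3 (126 km), Car 12→Route 1 (301 km), Car 58→Route 5 (115 km) — total 100+56+126+301+115 = 698 km.
Column-greedy (each route in turn goes to its cheapest remaining truck) gives 934 km, worse by 236.
Next-best assignment: Car 91→Route 4, Car 106→Route 2, Car 44→Route 3, Car 12→Route 5, Car 58→Route 1 = 700 km.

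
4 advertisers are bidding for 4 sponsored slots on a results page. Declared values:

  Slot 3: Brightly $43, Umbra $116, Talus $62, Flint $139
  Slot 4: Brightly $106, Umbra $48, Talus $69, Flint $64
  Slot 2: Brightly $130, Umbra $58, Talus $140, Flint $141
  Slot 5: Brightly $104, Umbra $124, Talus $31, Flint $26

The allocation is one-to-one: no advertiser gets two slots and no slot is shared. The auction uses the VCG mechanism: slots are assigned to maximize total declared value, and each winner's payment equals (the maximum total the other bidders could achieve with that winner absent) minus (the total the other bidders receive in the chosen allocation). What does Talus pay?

Efficient allocation: Brightly→Slot 4 ($106), Umbra→Slot 5 ($124), Talus→Slot 2 ($140), Flint→Slot 3 ($139); total welfare W = $509.
Talus receives Slot 2 at value $140, so the others get W − 140 = $369.
Without Talus: best allocation of the remaining 3 bidders over all 4 slots is Brightly→Slot 2 ($130), Umbra→Slot 5 ($124), Flint→Slot 3 ($139), total $393.
VCG payment = (others' best without Talus) − (others' welfare with Talus) = 393 − 369 = $24.

Talus pays $24.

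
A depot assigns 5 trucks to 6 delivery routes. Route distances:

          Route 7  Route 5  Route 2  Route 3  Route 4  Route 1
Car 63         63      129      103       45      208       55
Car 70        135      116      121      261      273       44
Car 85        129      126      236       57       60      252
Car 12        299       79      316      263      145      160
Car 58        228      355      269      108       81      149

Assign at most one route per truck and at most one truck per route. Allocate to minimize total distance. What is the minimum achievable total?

Optimal: Car 63→Route 7 (63 km), Car 70→Route 1 (44 km), Car 85→Route 3 (57 km), Car 12→Route 5 (79 km), Car 58→Route 4 (81 km) — total 63+44+57+79+81 = 324 km.
Min-entry greedy (repeatedly take the single cheapest remaining cell) gives 456 km, worse by 132.
Swapping Car 63↔Car 12 (Car 63→Route 5 129 km, Car 12→Route 7 299 km) adds 286.
Every other assignment is strictly worse.

Minimum total: 324 km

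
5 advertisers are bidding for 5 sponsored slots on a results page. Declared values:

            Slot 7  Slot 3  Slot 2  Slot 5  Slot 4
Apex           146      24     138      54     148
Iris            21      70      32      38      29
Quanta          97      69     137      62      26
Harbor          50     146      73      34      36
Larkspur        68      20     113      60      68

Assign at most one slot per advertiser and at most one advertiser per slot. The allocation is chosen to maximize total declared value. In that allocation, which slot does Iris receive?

Optimal: Apex→Slot 4 ($148), Iris→Slot 5 ($38), Quanta→Slot 7 ($97), Harbor→Slot 3 ($146), Larkspur→Slot 2 ($113) — total 148+38+97+146+113 = $542.
Column-greedy (each slot in turn goes to its best remaining advertiser) gives $518, worse by 24.
Next-best assignment: Apex→Slot 4, Iris→Slot 5, Quanta→Slot 2, Harbor→Slot 3, Larkspur→Slot 7 = $537.
Iris's own top slot is Slot 3 ($70), but forcing Iris→Slot 3 and reassigning the rest optimally gives only $465 — worse by 77.

Iris receives Slot 5.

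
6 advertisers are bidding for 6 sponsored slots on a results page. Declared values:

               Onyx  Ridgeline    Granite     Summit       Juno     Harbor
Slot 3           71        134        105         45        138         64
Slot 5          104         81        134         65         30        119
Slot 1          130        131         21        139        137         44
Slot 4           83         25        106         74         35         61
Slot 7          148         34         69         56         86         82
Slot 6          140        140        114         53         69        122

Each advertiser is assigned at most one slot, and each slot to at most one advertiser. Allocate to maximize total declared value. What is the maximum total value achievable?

Max total: $790

Optimal: Onyx→Slot 7 ($148), Ridgeline→Slot 6 ($140), Granite→Slot 4 ($106), Summit→Slot 1 ($139), Juno→Slot 3 ($138), Harbor→Slot 5 ($119) — total 148+140+106+139+138+119 = $790.
Row-greedy (each advertiser in turn takes its best remaining slot) gives $760, worse by 30.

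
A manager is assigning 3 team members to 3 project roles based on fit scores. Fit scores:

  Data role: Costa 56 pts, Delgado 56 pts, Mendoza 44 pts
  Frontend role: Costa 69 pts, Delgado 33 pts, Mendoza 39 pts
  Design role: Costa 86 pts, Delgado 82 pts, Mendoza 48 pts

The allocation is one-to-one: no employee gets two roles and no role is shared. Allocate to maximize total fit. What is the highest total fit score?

Maximum total: 195 pts

Treat this as an assignment problem: match each employee to one role.
Optimal: Costa→Frontend role (69 pts), Delgado→Design role (82 pts), Mendoza→Data role (44 pts) — total 69+82+44 = 195 pts.
Column-greedy (each role in turn goes to its best remaining employee) gives 177 pts, worse by 18.
Next-best assignment: Costa→Design role, Delgado→Data role, Mendoza→Frontend role = 181 pts.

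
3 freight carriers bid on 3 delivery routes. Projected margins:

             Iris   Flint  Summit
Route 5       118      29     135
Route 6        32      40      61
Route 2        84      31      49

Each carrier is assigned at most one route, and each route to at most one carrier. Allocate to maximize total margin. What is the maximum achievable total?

Optimal: Iris→Route 2 ($84k), Flint→Route 6 ($40k), Summit→Route 5 ($135k) — total 84+40+135 = $259k.
Row-greedy (each carrier in turn takes its best remaining route) gives $207k, worse by 52.
Next-best assignment: Iris→Route 5, Flint→Route 2, Summit→Route 6 = $210k.

Maximum total: $259k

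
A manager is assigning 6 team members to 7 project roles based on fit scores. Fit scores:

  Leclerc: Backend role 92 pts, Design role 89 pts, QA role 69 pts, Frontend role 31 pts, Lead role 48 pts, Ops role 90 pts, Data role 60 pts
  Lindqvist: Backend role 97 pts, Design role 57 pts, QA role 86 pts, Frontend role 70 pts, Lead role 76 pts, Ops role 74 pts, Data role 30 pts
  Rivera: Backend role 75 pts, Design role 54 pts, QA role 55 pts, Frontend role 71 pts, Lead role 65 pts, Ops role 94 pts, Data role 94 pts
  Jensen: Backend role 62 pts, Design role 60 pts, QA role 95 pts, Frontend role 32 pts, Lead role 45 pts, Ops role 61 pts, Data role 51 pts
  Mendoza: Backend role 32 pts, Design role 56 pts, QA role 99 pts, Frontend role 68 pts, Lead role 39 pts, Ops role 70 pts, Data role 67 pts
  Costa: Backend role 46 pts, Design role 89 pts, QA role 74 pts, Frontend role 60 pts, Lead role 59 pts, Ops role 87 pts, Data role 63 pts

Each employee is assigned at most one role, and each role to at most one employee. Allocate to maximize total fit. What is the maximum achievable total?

Optimal: Leclerc→Ops role (90 pts), Lindqvist→Backend role (97 pts), Rivera→Data role (94 pts), Jensen→QA role (95 pts), Mendoza→Frontend role (68 pts), Costa→Design role (89 pts) — total 90+97+94+95+68+89 = 533 pts.
Max-entry greedy (repeatedly take the single best remaining cell) gives 487 pts, worse by 46.

Max total: 533 pts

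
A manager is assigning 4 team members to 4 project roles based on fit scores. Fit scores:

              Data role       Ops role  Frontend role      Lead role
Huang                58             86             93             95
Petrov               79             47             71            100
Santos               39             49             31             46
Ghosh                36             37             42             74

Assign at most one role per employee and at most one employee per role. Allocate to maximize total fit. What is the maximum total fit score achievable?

Optimal: Huang→Frontend role (93 pts), Petrov→Data role (79 pts), Santos→Ops role (49 pts), Ghosh→Lead role (74 pts) — total 93+79+49+74 = 295 pts.
Row-greedy (each employee in turn takes its best remaining role) gives 265 pts, worse by 30.
Next-best assignment: Huang→Frontend role, Petrov→Lead role, Santos→Ops role, Ghosh→Data role = 278 pts.

Max total: 295 pts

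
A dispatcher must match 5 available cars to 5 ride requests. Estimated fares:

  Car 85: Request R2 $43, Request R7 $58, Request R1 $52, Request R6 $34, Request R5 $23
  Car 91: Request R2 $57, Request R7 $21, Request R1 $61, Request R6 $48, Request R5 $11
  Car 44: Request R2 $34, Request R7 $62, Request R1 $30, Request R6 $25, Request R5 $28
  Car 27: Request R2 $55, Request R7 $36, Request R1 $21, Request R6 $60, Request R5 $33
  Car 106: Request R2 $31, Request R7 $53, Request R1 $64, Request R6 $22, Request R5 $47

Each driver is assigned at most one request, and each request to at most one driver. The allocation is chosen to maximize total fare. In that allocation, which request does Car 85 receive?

Optimal: Car 85→Request R1 ($52), Car 91→Request R2 ($57), Car 44→Request R7 ($62), Car 27→Request R6 ($60), Car 106→Request R5 ($47) — total 52+57+62+60+47 = $278.
Max-entry greedy (repeatedly take the single best remaining cell) gives $266, worse by 12.
Car 85's own top request is Request R7 ($58), but forcing Car 85→Request R7 and reassigning the rest optimally gives only $267 — worse by 11.

Car 85 receives Request R1.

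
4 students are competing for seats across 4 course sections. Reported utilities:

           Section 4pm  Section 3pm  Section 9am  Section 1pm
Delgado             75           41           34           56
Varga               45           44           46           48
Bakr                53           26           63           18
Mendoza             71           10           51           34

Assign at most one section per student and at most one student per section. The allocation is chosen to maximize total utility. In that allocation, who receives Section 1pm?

Delgado receives Section 1pm.

Optimal: Delgado→Section 1pm (56 points), Varga→Section 3pm (44 points), Bakr→Section 9am (63 points), Mendoza→Section 4pm (71 points) — total 56+44+63+71 = 234 points.
Column-greedy (each section in turn goes to its best remaining student) gives 216 points, worse by 18.
Checked against all permutations: 234 points is optimal.
Delgado's own top section is Section 4pm (75 points), but forcing Delgado→Section 4pm and reassigning the rest optimally gives only 216 points — worse by 18.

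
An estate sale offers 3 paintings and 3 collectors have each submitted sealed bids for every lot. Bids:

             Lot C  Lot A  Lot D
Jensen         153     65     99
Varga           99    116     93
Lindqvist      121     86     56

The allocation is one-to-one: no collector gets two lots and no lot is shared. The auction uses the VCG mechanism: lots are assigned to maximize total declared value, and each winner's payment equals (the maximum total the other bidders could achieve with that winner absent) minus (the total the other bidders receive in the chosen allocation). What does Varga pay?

Varga pays $19.

Efficient allocation: Jensen→Lot D ($99), Varga→Lot A ($116), Lindqvist→Lot C ($121); total welfare W = $336.
Varga receives Lot A at value $116, so the others get W − 116 = $220.
Without Varga: best allocation of the remaining 2 bidders over all 3 lots is Jensen→Lot C ($153), Lindqvist→Lot A ($86), total $239.
VCG payment = (others' best without Varga) − (others' welfare with Varga) = 239 − 220 = $19.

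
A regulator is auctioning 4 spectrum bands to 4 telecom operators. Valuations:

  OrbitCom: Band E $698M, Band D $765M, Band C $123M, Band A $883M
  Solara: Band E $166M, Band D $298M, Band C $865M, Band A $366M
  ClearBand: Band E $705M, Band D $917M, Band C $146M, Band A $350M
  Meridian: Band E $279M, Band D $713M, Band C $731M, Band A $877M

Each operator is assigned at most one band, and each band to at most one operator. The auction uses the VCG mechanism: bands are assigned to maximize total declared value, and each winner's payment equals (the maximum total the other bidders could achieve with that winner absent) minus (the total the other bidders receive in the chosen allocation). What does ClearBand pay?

ClearBand pays $67M.

Efficient allocation: OrbitCom→Band E ($698M), Solara→Band C ($865M), ClearBand→Band D ($917M), Meridian→Band A ($877M); total welfare W = $3357M.
ClearBand receives Band D at value $917M, so the others get W − 917 = $2440M.
Without ClearBand: best allocation of the remaining 3 bidders over all 4 bands is OrbitCom→Band D ($765M), Solara→Band C ($865M), Meridian→Band A ($877M), total $2507M.
VCG payment = (others' best without ClearBand) − (others' welfare with ClearBand) = 2507 − 2440 = $67M.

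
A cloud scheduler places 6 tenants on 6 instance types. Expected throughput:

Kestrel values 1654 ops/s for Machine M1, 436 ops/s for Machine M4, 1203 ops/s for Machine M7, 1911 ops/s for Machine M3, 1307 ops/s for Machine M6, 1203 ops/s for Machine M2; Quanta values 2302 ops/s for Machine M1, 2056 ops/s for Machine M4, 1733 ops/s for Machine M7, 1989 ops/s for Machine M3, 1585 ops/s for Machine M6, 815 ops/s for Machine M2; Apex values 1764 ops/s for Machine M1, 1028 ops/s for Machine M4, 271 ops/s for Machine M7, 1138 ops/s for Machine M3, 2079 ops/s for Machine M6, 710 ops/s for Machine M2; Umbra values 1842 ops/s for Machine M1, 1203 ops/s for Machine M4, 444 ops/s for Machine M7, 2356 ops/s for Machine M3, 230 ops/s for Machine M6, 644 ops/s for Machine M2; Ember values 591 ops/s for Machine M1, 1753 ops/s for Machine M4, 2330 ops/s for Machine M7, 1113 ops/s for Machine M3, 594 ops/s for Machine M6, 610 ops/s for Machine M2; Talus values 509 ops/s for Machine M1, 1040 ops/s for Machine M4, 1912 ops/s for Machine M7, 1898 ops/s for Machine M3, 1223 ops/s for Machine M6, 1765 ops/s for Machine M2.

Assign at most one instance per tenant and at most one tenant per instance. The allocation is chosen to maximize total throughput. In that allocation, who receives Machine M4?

Quanta receives Machine M4.

Optimal: Kestrel→Machine M1 (1654 ops/s), Quanta→Machine M4 (2056 ops/s), Apex→Machine M6 (2079 ops/s), Umbra→Machine M3 (2356 ops/s), Ember→Machine M7 (2330 ops/s), Talus→Machine M2 (1765 ops/s) — total 1654+2056+2079+2356+2330+1765 = 12240 ops/s.
Column-greedy (each instance in turn goes to its best remaining tenant) gives 11605 ops/s, worse by 635.
Swapping Apex↔Kestrel (Apex→Machine M1 1764 ops/s, Kestrel→Machine M6 1307 ops/s) loses 662.
No other one-to-one assignment exceeds 12240 ops/s.
Quanta's own top instance is Machine M1 (2302 ops/s), but forcing Quanta→Machine M1 and reassigning the rest optimally gives only 11605 ops/s — worse by 635.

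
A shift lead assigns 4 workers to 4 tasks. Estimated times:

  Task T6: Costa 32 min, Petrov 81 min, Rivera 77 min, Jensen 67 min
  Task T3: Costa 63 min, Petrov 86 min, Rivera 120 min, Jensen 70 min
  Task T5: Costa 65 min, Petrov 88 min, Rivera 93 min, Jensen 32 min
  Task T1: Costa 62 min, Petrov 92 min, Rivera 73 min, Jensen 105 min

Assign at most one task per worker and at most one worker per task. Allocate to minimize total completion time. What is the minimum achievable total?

This is a one-to-one assignment (minimum-cost bipartite matching).
Optimal: Costa→Task T6 (32 min), Petrov→Task T3 (86 min), Rivera→Task T1 (73 min), Jensen→Task T5 (32 min) — total 32+86+73+32 = 223 min.
Checked against all permutations: 223 min is optimal.

Minimum total: 223 min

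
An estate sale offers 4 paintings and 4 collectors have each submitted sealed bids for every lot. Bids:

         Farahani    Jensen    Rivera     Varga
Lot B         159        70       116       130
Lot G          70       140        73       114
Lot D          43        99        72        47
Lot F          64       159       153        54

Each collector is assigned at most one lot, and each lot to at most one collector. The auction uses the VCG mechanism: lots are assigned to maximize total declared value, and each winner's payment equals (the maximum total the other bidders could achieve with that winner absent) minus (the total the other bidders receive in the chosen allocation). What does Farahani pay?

Farahani pays $57.

Efficient allocation: Farahani→Lot B ($159), Jensen→Lot D ($99), Rivera→Lot F ($153), Varga→Lot G ($114); total welfare W = $525.
Farahani receives Lot B at value $159, so the others get W − 159 = $366.
Without Farahani: best allocation of the remaining 3 bidders over all 4 lots is Jensen→Lot G ($140), Rivera→Lot F ($153), Varga→Lot B ($130), total $423.
VCG payment = (others' best without Farahani) − (others' welfare with Farahani) = 423 − 366 = $57.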